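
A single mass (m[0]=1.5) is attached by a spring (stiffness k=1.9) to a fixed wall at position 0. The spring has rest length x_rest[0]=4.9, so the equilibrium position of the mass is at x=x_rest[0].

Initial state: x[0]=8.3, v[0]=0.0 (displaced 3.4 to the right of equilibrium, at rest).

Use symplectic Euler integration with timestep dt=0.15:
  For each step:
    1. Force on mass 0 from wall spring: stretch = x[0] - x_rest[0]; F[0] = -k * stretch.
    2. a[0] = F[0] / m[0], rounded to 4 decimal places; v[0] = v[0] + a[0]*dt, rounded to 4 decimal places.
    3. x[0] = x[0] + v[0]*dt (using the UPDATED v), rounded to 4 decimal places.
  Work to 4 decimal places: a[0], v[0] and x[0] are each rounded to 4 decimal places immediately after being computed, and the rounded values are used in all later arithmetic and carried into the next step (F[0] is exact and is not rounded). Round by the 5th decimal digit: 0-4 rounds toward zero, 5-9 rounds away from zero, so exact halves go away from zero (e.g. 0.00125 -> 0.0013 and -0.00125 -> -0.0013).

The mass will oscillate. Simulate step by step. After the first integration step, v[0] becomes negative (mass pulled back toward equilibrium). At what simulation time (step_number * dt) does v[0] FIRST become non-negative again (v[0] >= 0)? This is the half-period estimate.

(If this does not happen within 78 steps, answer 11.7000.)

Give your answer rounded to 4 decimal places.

Answer: 2.8500

Derivation:
Step 0: x=[8.3000] v=[0.0000]
Step 1: x=[8.2031] v=[-0.6460]
Step 2: x=[8.0121] v=[-1.2736]
Step 3: x=[7.7324] v=[-1.8649]
Step 4: x=[7.3719] v=[-2.4031]
Step 5: x=[6.9410] v=[-2.8728]
Step 6: x=[6.4519] v=[-3.2606]
Step 7: x=[5.9186] v=[-3.5555]
Step 8: x=[5.3563] v=[-3.7490]
Step 9: x=[4.7809] v=[-3.8357]
Step 10: x=[4.2089] v=[-3.8131]
Step 11: x=[3.6566] v=[-3.6818]
Step 12: x=[3.1398] v=[-3.4456]
Step 13: x=[2.6731] v=[-3.1112]
Step 14: x=[2.2699] v=[-2.6881]
Step 15: x=[1.9416] v=[-2.1884]
Step 16: x=[1.6977] v=[-1.6263]
Step 17: x=[1.5450] v=[-1.0179]
Step 18: x=[1.4879] v=[-0.3804]
Step 19: x=[1.5281] v=[0.2679]
First v>=0 after going negative at step 19, time=2.8500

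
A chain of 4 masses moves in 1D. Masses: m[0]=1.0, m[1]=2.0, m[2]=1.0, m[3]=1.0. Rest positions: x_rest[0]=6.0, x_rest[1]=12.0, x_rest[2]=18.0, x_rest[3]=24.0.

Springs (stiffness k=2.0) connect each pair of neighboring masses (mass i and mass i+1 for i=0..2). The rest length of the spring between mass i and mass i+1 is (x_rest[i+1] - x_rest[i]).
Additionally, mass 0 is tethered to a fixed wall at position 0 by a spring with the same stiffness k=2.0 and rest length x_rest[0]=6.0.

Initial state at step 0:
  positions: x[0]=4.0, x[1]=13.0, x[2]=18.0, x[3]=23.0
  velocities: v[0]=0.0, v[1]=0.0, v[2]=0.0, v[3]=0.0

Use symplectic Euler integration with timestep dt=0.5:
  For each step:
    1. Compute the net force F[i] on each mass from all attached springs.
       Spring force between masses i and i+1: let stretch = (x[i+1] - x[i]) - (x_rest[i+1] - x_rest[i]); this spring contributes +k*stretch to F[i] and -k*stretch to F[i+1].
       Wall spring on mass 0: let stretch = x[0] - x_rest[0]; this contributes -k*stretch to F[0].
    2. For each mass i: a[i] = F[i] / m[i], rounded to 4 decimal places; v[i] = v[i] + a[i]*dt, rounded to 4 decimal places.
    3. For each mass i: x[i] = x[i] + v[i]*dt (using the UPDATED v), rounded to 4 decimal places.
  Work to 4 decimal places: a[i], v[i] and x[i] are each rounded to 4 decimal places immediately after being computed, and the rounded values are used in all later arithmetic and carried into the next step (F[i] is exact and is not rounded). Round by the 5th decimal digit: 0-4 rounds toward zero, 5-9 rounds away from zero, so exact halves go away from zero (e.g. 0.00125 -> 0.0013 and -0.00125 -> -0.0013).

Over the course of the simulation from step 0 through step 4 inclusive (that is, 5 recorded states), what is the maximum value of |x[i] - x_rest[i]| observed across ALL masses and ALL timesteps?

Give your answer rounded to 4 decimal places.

Answer: 2.5000

Derivation:
Step 0: x=[4.0000 13.0000 18.0000 23.0000] v=[0.0000 0.0000 0.0000 0.0000]
Step 1: x=[6.5000 12.0000 18.0000 23.5000] v=[5.0000 -2.0000 0.0000 1.0000]
Step 2: x=[8.5000 11.1250 17.7500 24.2500] v=[4.0000 -1.7500 -0.5000 1.5000]
Step 3: x=[7.5625 11.2500 17.4375 24.7500] v=[-1.8750 0.2500 -0.6250 1.0000]
Step 4: x=[4.6875 12.0000 17.6875 24.5938] v=[-5.7500 1.5000 0.5000 -0.3125]
Max displacement = 2.5000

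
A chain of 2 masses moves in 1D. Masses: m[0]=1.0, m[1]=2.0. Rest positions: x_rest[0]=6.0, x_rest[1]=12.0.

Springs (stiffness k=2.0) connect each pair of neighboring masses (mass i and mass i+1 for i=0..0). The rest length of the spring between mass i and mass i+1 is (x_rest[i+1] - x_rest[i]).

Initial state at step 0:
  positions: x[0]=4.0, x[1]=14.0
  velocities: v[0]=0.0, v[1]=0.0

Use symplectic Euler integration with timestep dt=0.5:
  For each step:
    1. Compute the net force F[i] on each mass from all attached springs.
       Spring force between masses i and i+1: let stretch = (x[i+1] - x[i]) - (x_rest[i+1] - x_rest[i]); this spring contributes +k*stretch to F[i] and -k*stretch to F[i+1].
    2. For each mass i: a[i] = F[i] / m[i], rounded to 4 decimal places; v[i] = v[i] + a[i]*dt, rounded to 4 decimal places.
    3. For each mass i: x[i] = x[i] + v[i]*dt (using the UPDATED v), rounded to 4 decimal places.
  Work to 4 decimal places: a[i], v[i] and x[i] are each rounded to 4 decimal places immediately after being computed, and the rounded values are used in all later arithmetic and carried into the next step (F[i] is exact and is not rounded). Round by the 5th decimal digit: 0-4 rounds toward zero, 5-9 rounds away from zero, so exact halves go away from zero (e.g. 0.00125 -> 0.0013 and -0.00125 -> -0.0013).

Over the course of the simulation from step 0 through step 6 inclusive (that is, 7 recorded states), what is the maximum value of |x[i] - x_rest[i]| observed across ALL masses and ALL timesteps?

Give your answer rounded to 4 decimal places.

Answer: 3.6250

Derivation:
Step 0: x=[4.0000 14.0000] v=[0.0000 0.0000]
Step 1: x=[6.0000 13.0000] v=[4.0000 -2.0000]
Step 2: x=[8.5000 11.7500] v=[5.0000 -2.5000]
Step 3: x=[9.6250 11.1875] v=[2.2500 -1.1250]
Step 4: x=[8.5313 11.7344] v=[-2.1875 1.0938]
Step 5: x=[6.0391 12.9806] v=[-4.9844 2.4923]
Step 6: x=[4.0177 13.9914] v=[-4.0429 2.0216]
Max displacement = 3.6250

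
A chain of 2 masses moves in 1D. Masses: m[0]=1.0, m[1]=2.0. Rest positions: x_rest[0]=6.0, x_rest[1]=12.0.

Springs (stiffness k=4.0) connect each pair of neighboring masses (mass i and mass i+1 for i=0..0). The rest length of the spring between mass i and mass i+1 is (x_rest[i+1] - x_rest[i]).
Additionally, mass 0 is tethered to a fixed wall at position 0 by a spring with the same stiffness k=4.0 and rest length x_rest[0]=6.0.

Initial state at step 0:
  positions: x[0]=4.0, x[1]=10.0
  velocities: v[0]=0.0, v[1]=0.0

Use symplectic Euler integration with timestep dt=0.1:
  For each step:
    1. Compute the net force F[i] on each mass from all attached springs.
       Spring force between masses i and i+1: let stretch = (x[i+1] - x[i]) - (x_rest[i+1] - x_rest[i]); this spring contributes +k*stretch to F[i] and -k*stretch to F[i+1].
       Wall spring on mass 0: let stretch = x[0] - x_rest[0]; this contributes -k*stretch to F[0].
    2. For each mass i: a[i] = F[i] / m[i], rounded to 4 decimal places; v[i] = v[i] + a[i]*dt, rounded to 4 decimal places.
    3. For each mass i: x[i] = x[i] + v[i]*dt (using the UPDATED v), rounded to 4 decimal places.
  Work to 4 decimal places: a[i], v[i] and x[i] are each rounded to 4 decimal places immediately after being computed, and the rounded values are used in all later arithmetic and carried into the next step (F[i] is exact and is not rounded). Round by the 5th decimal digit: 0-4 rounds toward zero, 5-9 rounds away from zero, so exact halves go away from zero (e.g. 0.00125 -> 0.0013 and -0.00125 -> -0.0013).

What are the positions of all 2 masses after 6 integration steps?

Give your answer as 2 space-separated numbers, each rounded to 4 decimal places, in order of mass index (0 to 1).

Step 0: x=[4.0000 10.0000] v=[0.0000 0.0000]
Step 1: x=[4.0800 10.0000] v=[0.8000 0.0000]
Step 2: x=[4.2336 10.0016] v=[1.5360 0.0160]
Step 3: x=[4.4486 10.0078] v=[2.1498 0.0624]
Step 4: x=[4.7080 10.0229] v=[2.5940 0.1506]
Step 5: x=[4.9917 10.0517] v=[2.8368 0.2876]
Step 6: x=[5.2781 10.0993] v=[2.8641 0.4756]

Answer: 5.2781 10.0993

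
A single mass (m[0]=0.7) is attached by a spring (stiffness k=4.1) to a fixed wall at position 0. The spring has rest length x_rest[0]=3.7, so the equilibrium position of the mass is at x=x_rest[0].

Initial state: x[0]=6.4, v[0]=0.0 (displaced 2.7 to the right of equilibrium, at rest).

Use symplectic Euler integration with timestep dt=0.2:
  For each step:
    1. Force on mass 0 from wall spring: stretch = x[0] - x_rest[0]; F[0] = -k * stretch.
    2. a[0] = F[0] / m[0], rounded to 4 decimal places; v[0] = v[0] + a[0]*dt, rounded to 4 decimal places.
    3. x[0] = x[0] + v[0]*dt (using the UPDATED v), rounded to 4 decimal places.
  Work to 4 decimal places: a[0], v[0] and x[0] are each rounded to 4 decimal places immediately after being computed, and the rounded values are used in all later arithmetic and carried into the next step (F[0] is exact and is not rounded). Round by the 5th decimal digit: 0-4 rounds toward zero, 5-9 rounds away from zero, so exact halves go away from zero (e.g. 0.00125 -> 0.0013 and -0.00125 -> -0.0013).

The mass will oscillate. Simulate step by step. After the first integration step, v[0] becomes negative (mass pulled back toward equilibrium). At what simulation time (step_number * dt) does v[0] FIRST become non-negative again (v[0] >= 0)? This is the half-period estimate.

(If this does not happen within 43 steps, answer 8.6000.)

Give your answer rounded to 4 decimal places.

Step 0: x=[6.4000] v=[0.0000]
Step 1: x=[5.7674] v=[-3.1629]
Step 2: x=[4.6505] v=[-5.5847]
Step 3: x=[3.3109] v=[-6.6981]
Step 4: x=[2.0624] v=[-6.2423]
Step 5: x=[1.1976] v=[-4.3240]
Step 6: x=[0.9191] v=[-1.3926]
Step 7: x=[1.2921] v=[1.8650]
First v>=0 after going negative at step 7, time=1.4000

Answer: 1.4000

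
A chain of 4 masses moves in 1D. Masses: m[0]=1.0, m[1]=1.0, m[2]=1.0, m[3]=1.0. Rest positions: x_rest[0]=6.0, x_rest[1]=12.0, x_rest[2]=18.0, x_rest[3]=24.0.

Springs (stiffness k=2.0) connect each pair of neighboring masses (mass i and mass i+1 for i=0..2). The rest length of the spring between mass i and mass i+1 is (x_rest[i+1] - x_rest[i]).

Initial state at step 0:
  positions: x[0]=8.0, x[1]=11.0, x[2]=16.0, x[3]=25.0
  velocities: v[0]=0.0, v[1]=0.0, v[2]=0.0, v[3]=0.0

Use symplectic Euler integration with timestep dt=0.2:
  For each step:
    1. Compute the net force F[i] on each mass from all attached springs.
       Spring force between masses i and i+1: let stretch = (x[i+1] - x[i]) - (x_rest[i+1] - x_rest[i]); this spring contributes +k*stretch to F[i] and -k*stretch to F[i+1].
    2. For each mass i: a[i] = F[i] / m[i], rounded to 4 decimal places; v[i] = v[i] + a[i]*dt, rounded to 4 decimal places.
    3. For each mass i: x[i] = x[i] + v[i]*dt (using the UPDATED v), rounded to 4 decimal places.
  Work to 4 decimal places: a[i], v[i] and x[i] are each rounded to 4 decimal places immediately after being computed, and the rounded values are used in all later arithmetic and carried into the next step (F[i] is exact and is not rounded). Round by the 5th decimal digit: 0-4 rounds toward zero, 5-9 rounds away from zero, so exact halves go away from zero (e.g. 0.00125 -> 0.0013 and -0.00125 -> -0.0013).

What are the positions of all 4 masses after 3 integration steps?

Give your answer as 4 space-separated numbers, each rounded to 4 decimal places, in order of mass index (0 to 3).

Answer: 6.7159 11.8650 17.6433 23.7758

Derivation:
Step 0: x=[8.0000 11.0000 16.0000 25.0000] v=[0.0000 0.0000 0.0000 0.0000]
Step 1: x=[7.7600 11.1600 16.3200 24.7600] v=[-1.2000 0.8000 1.6000 -1.2000]
Step 2: x=[7.3120 11.4608 16.9024 24.3248] v=[-2.2400 1.5040 2.9120 -2.1760]
Step 3: x=[6.7159 11.8650 17.6433 23.7758] v=[-2.9805 2.0211 3.7043 -2.7450]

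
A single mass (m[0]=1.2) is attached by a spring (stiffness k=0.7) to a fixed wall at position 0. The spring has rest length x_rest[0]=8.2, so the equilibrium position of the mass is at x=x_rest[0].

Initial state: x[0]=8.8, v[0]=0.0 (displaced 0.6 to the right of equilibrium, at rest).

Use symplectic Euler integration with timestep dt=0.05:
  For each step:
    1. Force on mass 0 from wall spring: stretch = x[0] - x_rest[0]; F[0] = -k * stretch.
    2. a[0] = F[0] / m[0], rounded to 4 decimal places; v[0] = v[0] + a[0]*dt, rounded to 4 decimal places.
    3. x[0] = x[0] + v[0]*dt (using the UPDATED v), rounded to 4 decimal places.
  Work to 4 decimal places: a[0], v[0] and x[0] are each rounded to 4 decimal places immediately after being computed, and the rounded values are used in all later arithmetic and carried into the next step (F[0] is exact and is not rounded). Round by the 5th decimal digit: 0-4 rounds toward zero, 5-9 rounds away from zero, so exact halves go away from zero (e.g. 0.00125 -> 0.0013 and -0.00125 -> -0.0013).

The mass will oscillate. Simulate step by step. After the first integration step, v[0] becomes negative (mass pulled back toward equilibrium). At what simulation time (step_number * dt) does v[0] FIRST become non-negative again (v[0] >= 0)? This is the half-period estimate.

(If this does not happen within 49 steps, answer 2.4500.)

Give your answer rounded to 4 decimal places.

Answer: 2.4500

Derivation:
Step 0: x=[8.8000] v=[0.0000]
Step 1: x=[8.7991] v=[-0.0175]
Step 2: x=[8.7974] v=[-0.0350]
Step 3: x=[8.7948] v=[-0.0524]
Step 4: x=[8.7913] v=[-0.0698]
Step 5: x=[8.7870] v=[-0.0870]
Step 6: x=[8.7818] v=[-0.1041]
Step 7: x=[8.7757] v=[-0.1211]
Step 8: x=[8.7688] v=[-0.1379]
Step 9: x=[8.7611] v=[-0.1545]
Step 10: x=[8.7526] v=[-0.1709]
Step 11: x=[8.7433] v=[-0.1870]
Step 12: x=[8.7332] v=[-0.2028]
Step 13: x=[8.7223] v=[-0.2184]
Step 14: x=[8.7106] v=[-0.2336]
Step 15: x=[8.6982] v=[-0.2485]
Step 16: x=[8.6851] v=[-0.2630]
Step 17: x=[8.6712] v=[-0.2772]
Step 18: x=[8.6567] v=[-0.2909]
Step 19: x=[8.6415] v=[-0.3042]
Step 20: x=[8.6256] v=[-0.3171]
Step 21: x=[8.6091] v=[-0.3295]
Step 22: x=[8.5920] v=[-0.3414]
Step 23: x=[8.5744] v=[-0.3528]
Step 24: x=[8.5562] v=[-0.3637]
Step 25: x=[8.5375] v=[-0.3741]
Step 26: x=[8.5183] v=[-0.3839]
Step 27: x=[8.4986] v=[-0.3932]
Step 28: x=[8.4785] v=[-0.4019]
Step 29: x=[8.4580] v=[-0.4100]
Step 30: x=[8.4371] v=[-0.4175]
Step 31: x=[8.4159] v=[-0.4244]
Step 32: x=[8.3944] v=[-0.4307]
Step 33: x=[8.3726] v=[-0.4364]
Step 34: x=[8.3505] v=[-0.4414]
Step 35: x=[8.3282] v=[-0.4458]
Step 36: x=[8.3057] v=[-0.4495]
Step 37: x=[8.2831] v=[-0.4526]
Step 38: x=[8.2604] v=[-0.4550]
Step 39: x=[8.2376] v=[-0.4568]
Step 40: x=[8.2147] v=[-0.4579]
Step 41: x=[8.1918] v=[-0.4583]
Step 42: x=[8.1689] v=[-0.4581]
Step 43: x=[8.1460] v=[-0.4572]
Step 44: x=[8.1232] v=[-0.4556]
Step 45: x=[8.1005] v=[-0.4534]
Step 46: x=[8.0780] v=[-0.4505]
Step 47: x=[8.0557] v=[-0.4469]
Step 48: x=[8.0336] v=[-0.4427]
Step 49: x=[8.0117] v=[-0.4378]
v[0] did not become non-negative within 49 steps; using fallback time=2.4500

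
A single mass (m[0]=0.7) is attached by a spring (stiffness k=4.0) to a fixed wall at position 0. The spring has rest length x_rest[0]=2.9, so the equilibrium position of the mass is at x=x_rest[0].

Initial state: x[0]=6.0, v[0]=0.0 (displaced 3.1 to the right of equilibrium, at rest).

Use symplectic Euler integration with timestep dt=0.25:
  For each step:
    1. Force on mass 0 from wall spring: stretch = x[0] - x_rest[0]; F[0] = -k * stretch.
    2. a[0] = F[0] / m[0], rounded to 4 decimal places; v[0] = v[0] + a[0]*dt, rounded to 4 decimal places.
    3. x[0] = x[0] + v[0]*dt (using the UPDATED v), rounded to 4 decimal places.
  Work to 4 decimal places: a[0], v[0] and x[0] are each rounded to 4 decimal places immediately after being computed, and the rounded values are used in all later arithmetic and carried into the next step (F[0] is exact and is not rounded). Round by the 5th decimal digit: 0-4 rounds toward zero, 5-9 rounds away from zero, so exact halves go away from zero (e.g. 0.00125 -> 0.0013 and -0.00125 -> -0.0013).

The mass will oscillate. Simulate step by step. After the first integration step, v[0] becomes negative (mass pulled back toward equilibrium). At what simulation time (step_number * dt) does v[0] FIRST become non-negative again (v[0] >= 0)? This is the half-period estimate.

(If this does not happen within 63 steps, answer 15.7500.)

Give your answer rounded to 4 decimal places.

Step 0: x=[6.0000] v=[0.0000]
Step 1: x=[4.8929] v=[-4.4286]
Step 2: x=[3.0740] v=[-7.2756]
Step 3: x=[1.1930] v=[-7.5242]
Step 4: x=[-0.0784] v=[-5.0856]
Step 5: x=[-0.2861] v=[-0.8308]
Step 6: x=[0.6441] v=[3.7208]
First v>=0 after going negative at step 6, time=1.5000

Answer: 1.5000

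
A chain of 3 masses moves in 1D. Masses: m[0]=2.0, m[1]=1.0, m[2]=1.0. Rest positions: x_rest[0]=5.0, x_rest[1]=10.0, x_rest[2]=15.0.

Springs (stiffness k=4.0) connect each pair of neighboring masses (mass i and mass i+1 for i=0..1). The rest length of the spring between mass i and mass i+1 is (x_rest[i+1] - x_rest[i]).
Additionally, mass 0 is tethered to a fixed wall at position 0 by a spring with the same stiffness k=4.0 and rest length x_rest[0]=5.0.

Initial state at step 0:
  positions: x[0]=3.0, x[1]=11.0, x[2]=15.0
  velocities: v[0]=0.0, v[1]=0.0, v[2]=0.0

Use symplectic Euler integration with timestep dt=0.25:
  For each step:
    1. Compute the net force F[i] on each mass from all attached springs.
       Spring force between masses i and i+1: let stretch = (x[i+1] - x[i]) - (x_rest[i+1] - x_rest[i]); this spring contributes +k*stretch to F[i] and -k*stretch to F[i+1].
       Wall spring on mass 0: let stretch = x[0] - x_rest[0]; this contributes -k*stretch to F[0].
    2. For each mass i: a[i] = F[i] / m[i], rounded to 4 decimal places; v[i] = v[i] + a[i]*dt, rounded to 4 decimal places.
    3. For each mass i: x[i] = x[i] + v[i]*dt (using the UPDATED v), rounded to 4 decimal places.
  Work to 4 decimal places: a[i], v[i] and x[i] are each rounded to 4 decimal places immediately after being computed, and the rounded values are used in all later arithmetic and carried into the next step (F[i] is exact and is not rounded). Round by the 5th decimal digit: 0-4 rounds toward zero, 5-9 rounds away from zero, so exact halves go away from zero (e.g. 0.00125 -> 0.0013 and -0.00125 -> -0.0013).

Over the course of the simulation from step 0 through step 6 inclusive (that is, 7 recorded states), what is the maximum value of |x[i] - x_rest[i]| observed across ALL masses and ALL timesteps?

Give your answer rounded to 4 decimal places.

Answer: 2.1676

Derivation:
Step 0: x=[3.0000 11.0000 15.0000] v=[0.0000 0.0000 0.0000]
Step 1: x=[3.6250 10.0000 15.2500] v=[2.5000 -4.0000 1.0000]
Step 2: x=[4.5938 8.7188 15.4375] v=[3.8750 -5.1250 0.7500]
Step 3: x=[5.5040 8.0860 15.1953] v=[3.6406 -2.5313 -0.9687]
Step 4: x=[6.0489 8.5850 14.4258] v=[2.1796 1.9960 -3.0780]
Step 5: x=[6.1547 9.9102 13.4461] v=[0.4232 5.3007 -3.9188]
Step 6: x=[5.9606 11.1805 12.8324] v=[-0.7764 5.0811 -2.4547]
Max displacement = 2.1676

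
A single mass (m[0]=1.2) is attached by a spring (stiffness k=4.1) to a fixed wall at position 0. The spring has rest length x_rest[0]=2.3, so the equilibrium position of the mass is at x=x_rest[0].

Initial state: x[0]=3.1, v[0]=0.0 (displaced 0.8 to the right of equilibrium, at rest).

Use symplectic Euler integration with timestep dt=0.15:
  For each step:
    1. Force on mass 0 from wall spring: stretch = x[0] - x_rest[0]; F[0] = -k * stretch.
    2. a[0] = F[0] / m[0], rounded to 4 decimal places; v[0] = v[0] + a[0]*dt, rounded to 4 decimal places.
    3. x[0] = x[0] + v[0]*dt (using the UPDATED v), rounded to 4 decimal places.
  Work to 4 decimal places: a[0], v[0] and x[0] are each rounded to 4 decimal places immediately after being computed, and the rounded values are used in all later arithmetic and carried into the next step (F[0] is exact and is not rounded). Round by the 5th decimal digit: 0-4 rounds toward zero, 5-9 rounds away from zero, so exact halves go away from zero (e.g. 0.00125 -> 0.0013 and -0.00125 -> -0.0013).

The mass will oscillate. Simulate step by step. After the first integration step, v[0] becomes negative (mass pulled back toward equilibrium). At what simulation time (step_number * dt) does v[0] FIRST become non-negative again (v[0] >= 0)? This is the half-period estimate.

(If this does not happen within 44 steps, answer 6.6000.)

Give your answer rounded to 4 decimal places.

Answer: 1.8000

Derivation:
Step 0: x=[3.1000] v=[0.0000]
Step 1: x=[3.0385] v=[-0.4100]
Step 2: x=[2.9202] v=[-0.7885]
Step 3: x=[2.7542] v=[-1.1064]
Step 4: x=[2.5533] v=[-1.3392]
Step 5: x=[2.3330] v=[-1.4690]
Step 6: x=[2.1101] v=[-1.4859]
Step 7: x=[1.9018] v=[-1.3886]
Step 8: x=[1.7241] v=[-1.1845]
Step 9: x=[1.5907] v=[-0.8893]
Step 10: x=[1.5118] v=[-0.5258]
Step 11: x=[1.4935] v=[-0.1219]
Step 12: x=[1.5372] v=[0.2914]
First v>=0 after going negative at step 12, time=1.8000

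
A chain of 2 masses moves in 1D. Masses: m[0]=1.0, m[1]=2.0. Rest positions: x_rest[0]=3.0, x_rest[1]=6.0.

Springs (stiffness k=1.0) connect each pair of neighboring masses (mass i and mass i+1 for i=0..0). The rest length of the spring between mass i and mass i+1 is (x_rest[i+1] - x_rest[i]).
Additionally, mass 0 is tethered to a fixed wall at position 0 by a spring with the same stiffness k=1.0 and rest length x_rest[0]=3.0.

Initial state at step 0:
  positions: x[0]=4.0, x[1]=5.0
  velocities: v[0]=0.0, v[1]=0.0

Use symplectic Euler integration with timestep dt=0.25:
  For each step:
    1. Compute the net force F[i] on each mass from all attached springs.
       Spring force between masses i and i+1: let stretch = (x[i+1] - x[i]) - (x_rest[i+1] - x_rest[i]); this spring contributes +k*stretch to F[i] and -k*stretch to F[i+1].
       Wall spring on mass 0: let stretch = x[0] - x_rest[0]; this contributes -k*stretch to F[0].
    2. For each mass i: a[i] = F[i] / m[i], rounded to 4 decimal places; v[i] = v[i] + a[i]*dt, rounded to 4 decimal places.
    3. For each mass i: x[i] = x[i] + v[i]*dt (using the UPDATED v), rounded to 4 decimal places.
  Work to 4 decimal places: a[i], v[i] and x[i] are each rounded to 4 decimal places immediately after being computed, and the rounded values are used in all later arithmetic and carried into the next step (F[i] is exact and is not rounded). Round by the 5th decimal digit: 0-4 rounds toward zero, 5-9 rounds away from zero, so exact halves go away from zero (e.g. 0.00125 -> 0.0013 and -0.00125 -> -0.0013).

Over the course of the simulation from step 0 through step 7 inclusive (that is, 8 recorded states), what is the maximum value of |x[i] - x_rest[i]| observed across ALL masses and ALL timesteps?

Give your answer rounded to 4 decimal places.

Step 0: x=[4.0000 5.0000] v=[0.0000 0.0000]
Step 1: x=[3.8125 5.0625] v=[-0.7500 0.2500]
Step 2: x=[3.4649 5.1797] v=[-1.3906 0.4688]
Step 3: x=[3.0079 5.3371] v=[-1.8281 0.6295]
Step 4: x=[2.5085 5.5155] v=[-1.9978 0.7134]
Step 5: x=[2.0402 5.6936] v=[-1.8732 0.7125]
Step 6: x=[1.6727 5.8513] v=[-1.4699 0.6308]
Step 7: x=[1.4619 5.9722] v=[-0.8434 0.4835]
Max displacement = 1.5381

Answer: 1.5381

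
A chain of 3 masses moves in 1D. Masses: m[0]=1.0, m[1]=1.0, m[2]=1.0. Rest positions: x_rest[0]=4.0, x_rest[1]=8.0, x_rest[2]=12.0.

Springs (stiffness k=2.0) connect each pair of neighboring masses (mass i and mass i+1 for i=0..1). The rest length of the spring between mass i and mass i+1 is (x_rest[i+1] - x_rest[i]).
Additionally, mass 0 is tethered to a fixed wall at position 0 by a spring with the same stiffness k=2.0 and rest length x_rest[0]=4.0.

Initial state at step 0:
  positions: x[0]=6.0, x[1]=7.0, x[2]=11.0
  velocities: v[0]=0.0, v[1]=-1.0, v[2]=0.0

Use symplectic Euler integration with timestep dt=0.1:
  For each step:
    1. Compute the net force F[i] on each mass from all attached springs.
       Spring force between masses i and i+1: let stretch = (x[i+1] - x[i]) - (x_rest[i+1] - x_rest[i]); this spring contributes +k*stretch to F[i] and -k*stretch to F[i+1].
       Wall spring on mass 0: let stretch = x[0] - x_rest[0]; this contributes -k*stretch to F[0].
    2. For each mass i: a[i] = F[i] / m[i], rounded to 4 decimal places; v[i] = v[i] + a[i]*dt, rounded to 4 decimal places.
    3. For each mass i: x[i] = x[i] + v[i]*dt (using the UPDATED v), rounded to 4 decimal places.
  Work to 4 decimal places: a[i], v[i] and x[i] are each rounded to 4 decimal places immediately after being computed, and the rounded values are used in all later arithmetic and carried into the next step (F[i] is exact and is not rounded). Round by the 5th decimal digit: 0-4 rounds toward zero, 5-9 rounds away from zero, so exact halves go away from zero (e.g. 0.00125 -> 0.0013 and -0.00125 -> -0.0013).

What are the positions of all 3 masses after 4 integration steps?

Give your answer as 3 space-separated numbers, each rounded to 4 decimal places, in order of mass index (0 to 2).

Answer: 5.0569 7.1747 10.9979

Derivation:
Step 0: x=[6.0000 7.0000 11.0000] v=[0.0000 -1.0000 0.0000]
Step 1: x=[5.9000 6.9600 11.0000] v=[-1.0000 -0.4000 0.0000]
Step 2: x=[5.7032 6.9796 10.9992] v=[-1.9680 0.1960 -0.0080]
Step 3: x=[5.4179 7.0541 10.9980] v=[-2.8534 0.7446 -0.0119]
Step 4: x=[5.0569 7.1747 10.9979] v=[-3.6097 1.2061 -0.0007]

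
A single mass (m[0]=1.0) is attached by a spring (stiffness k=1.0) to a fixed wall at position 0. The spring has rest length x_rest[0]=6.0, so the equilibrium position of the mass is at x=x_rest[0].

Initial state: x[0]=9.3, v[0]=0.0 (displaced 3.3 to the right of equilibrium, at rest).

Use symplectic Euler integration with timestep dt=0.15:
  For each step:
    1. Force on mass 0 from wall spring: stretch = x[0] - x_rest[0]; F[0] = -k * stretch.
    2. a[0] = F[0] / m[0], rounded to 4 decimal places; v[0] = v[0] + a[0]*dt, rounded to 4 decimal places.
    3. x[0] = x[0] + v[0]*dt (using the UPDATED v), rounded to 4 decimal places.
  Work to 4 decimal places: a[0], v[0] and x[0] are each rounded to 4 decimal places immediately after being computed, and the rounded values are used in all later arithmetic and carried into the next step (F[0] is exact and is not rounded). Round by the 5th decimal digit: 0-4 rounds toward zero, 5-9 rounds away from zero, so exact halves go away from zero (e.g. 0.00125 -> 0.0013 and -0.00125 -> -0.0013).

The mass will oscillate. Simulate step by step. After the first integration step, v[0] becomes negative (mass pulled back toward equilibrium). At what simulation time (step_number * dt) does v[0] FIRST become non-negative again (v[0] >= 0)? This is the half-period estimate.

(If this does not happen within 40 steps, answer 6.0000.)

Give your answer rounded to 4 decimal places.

Step 0: x=[9.3000] v=[0.0000]
Step 1: x=[9.2258] v=[-0.4950]
Step 2: x=[9.0790] v=[-0.9789]
Step 3: x=[8.8629] v=[-1.4408]
Step 4: x=[8.5824] v=[-1.8702]
Step 5: x=[8.2438] v=[-2.2576]
Step 6: x=[7.8547] v=[-2.5942]
Step 7: x=[7.4238] v=[-2.8724]
Step 8: x=[6.9609] v=[-3.0860]
Step 9: x=[6.4764] v=[-3.2301]
Step 10: x=[5.9812] v=[-3.3016]
Step 11: x=[5.4864] v=[-3.2988]
Step 12: x=[5.0031] v=[-3.2218]
Step 13: x=[4.5423] v=[-3.0723]
Step 14: x=[4.1143] v=[-2.8536]
Step 15: x=[3.7287] v=[-2.5707]
Step 16: x=[3.3942] v=[-2.2300]
Step 17: x=[3.1183] v=[-1.8391]
Step 18: x=[2.9073] v=[-1.4068]
Step 19: x=[2.7659] v=[-0.9429]
Step 20: x=[2.6972] v=[-0.4578]
Step 21: x=[2.7028] v=[0.0376]
First v>=0 after going negative at step 21, time=3.1500

Answer: 3.1500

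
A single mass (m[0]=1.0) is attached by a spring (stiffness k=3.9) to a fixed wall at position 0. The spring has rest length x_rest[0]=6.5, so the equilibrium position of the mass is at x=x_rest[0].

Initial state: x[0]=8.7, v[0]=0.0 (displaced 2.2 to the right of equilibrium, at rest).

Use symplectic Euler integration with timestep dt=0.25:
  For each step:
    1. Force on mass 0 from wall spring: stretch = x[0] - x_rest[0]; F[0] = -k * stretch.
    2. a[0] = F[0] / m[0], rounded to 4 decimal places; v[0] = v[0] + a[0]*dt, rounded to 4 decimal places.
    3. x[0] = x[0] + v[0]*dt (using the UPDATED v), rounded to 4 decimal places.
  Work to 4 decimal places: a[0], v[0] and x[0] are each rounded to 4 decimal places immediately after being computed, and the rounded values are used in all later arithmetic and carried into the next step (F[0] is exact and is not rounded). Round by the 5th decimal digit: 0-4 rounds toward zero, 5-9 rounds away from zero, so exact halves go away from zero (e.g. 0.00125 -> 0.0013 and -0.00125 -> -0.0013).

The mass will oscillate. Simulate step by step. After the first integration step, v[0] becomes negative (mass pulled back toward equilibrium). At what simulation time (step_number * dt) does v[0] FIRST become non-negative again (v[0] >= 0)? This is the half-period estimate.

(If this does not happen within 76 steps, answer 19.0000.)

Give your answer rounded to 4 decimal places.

Step 0: x=[8.7000] v=[0.0000]
Step 1: x=[8.1638] v=[-2.1450]
Step 2: x=[7.2220] v=[-3.7672]
Step 3: x=[6.1042] v=[-4.4712]
Step 4: x=[5.0829] v=[-4.0853]
Step 5: x=[4.4070] v=[-2.7036]
Step 6: x=[4.2413] v=[-0.6629]
Step 7: x=[4.6261] v=[1.5393]
First v>=0 after going negative at step 7, time=1.7500

Answer: 1.7500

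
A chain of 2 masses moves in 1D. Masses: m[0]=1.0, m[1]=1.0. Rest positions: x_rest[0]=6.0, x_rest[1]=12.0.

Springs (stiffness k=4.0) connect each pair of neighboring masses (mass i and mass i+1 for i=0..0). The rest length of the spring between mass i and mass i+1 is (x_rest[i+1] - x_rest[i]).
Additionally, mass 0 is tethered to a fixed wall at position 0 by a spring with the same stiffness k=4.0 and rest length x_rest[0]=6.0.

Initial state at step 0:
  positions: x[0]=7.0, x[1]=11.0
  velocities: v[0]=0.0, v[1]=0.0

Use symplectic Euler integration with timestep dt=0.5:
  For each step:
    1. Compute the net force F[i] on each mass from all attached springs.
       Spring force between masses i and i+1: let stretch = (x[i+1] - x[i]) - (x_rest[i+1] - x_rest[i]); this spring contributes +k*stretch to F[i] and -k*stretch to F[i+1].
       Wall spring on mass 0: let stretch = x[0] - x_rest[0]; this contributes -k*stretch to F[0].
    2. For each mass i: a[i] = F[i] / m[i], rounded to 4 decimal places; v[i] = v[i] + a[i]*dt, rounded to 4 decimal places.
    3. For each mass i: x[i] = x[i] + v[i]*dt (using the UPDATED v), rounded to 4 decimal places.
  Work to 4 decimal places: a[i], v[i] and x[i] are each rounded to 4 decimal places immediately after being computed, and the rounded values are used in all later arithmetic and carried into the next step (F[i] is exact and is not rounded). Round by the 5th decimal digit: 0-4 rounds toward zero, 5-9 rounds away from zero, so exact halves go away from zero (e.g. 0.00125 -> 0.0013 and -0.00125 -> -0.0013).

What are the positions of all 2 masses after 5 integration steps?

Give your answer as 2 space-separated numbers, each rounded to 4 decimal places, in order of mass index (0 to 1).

Step 0: x=[7.0000 11.0000] v=[0.0000 0.0000]
Step 1: x=[4.0000 13.0000] v=[-6.0000 4.0000]
Step 2: x=[6.0000 12.0000] v=[4.0000 -2.0000]
Step 3: x=[8.0000 11.0000] v=[4.0000 -2.0000]
Step 4: x=[5.0000 13.0000] v=[-6.0000 4.0000]
Step 5: x=[5.0000 13.0000] v=[0.0000 0.0000]

Answer: 5.0000 13.0000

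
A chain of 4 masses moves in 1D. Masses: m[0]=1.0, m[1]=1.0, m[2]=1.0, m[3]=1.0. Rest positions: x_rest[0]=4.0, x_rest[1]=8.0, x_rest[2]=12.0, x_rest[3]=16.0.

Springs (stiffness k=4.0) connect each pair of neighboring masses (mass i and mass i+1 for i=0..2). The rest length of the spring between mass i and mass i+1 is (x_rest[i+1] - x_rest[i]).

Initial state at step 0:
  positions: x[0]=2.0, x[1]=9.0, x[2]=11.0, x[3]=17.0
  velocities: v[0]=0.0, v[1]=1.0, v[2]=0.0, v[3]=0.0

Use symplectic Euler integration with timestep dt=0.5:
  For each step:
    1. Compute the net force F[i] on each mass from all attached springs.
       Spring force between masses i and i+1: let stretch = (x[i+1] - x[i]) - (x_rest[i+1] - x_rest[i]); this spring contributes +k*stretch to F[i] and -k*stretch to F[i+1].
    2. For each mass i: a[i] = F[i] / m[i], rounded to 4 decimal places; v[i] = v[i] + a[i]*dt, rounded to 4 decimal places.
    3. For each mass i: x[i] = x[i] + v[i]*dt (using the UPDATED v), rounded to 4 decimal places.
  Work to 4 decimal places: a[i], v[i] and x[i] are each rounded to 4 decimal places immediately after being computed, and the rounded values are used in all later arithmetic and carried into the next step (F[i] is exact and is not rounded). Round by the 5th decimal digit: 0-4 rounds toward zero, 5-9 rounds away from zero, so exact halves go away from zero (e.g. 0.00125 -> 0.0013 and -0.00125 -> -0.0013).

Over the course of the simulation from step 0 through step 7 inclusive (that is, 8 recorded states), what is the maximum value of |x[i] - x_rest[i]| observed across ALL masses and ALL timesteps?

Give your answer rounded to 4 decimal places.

Answer: 3.5000

Derivation:
Step 0: x=[2.0000 9.0000 11.0000 17.0000] v=[0.0000 1.0000 0.0000 0.0000]
Step 1: x=[5.0000 4.5000 15.0000 15.0000] v=[6.0000 -9.0000 8.0000 -4.0000]
Step 2: x=[3.5000 11.0000 8.5000 17.0000] v=[-3.0000 13.0000 -13.0000 4.0000]
Step 3: x=[5.5000 7.5000 13.0000 14.5000] v=[4.0000 -7.0000 9.0000 -5.0000]
Step 4: x=[5.5000 7.5000 13.5000 14.5000] v=[0.0000 0.0000 1.0000 0.0000]
Step 5: x=[3.5000 11.5000 9.0000 17.5000] v=[-4.0000 8.0000 -9.0000 6.0000]
Step 6: x=[5.5000 5.0000 15.5000 16.0000] v=[4.0000 -13.0000 13.0000 -3.0000]
Step 7: x=[3.0000 9.5000 12.0000 18.0000] v=[-5.0000 9.0000 -7.0000 4.0000]
Max displacement = 3.5000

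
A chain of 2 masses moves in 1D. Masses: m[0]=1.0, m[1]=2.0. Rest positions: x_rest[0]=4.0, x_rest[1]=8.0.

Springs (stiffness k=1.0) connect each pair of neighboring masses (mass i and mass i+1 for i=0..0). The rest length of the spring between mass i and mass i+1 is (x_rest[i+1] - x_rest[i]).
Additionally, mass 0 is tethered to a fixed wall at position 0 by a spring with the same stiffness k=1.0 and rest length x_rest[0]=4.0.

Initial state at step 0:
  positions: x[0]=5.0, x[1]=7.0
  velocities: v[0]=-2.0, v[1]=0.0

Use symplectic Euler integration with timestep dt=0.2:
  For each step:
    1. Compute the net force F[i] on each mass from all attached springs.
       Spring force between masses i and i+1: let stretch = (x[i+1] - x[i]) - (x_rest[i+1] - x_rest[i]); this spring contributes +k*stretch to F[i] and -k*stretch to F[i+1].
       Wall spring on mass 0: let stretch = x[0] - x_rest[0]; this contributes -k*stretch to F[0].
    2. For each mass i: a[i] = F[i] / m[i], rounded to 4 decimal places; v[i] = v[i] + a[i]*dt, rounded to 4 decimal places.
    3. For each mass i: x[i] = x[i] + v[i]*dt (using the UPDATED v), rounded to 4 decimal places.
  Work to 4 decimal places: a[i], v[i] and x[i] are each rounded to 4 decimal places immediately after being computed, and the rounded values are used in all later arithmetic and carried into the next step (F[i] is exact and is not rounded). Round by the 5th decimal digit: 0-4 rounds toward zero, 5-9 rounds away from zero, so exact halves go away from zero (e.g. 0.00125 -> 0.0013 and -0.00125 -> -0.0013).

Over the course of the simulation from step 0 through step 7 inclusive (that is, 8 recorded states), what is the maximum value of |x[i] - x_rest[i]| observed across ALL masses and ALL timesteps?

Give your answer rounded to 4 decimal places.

Step 0: x=[5.0000 7.0000] v=[-2.0000 0.0000]
Step 1: x=[4.4800 7.0400] v=[-2.6000 0.2000]
Step 2: x=[3.8832 7.1088] v=[-2.9840 0.3440]
Step 3: x=[3.2601 7.1931] v=[-3.1155 0.4214]
Step 4: x=[2.6639 7.2787] v=[-2.9809 0.4281]
Step 5: x=[2.1458 7.3520] v=[-2.5907 0.3666]
Step 6: x=[1.7501 7.4012] v=[-1.9786 0.2460]
Step 7: x=[1.5104 7.4174] v=[-1.1984 0.0809]
Max displacement = 2.4896

Answer: 2.4896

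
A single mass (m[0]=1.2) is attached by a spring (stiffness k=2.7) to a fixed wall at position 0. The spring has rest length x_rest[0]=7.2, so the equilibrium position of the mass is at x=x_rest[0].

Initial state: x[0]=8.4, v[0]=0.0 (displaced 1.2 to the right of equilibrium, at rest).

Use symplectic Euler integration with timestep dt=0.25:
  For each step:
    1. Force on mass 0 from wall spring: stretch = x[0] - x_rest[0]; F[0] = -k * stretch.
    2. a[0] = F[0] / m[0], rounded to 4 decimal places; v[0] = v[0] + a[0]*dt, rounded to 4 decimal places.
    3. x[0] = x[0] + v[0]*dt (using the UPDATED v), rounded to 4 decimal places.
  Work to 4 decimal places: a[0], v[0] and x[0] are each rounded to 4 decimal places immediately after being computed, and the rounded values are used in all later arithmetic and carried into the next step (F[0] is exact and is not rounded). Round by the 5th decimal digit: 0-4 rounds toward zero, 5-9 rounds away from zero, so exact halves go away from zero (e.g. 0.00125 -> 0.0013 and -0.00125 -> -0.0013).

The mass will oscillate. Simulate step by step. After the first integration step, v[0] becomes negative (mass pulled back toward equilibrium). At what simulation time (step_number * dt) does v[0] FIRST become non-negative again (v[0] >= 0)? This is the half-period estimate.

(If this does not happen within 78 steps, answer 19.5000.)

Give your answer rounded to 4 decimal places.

Step 0: x=[8.4000] v=[0.0000]
Step 1: x=[8.2313] v=[-0.6750]
Step 2: x=[7.9175] v=[-1.2551]
Step 3: x=[7.5028] v=[-1.6587]
Step 4: x=[7.0456] v=[-1.8290]
Step 5: x=[6.6101] v=[-1.7422]
Step 6: x=[6.2575] v=[-1.4104]
Step 7: x=[6.0374] v=[-0.8803]
Step 8: x=[5.9808] v=[-0.2263]
Step 9: x=[6.0957] v=[0.4595]
First v>=0 after going negative at step 9, time=2.2500

Answer: 2.2500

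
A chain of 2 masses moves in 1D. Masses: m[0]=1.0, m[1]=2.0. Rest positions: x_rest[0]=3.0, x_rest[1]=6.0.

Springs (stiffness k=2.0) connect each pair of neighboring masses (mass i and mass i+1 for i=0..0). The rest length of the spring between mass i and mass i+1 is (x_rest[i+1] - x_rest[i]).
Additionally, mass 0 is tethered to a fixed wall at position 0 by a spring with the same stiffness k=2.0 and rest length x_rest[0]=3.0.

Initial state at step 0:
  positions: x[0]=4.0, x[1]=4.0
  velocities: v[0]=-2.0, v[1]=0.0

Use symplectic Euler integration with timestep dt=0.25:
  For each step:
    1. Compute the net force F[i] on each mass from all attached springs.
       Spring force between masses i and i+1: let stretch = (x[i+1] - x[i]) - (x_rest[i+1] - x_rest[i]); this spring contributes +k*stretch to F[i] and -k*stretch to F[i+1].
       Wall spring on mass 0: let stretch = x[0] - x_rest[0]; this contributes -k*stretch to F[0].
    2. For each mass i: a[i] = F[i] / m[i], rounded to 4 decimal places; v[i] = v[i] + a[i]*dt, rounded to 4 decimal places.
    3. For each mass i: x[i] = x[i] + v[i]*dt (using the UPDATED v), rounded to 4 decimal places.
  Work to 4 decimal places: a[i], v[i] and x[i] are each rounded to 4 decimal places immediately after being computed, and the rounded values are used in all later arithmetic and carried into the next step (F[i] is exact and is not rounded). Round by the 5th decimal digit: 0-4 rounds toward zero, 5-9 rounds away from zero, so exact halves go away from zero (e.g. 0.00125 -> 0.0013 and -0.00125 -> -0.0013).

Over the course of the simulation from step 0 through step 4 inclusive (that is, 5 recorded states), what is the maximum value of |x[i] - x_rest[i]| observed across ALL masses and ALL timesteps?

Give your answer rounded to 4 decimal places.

Step 0: x=[4.0000 4.0000] v=[-2.0000 0.0000]
Step 1: x=[3.0000 4.1875] v=[-4.0000 0.7500]
Step 2: x=[1.7734 4.4883] v=[-4.9063 1.2031]
Step 3: x=[0.6645 4.8069] v=[-4.4356 1.2744]
Step 4: x=[-0.0097 5.0541] v=[-2.6967 0.9888]
Max displacement = 3.0097

Answer: 3.0097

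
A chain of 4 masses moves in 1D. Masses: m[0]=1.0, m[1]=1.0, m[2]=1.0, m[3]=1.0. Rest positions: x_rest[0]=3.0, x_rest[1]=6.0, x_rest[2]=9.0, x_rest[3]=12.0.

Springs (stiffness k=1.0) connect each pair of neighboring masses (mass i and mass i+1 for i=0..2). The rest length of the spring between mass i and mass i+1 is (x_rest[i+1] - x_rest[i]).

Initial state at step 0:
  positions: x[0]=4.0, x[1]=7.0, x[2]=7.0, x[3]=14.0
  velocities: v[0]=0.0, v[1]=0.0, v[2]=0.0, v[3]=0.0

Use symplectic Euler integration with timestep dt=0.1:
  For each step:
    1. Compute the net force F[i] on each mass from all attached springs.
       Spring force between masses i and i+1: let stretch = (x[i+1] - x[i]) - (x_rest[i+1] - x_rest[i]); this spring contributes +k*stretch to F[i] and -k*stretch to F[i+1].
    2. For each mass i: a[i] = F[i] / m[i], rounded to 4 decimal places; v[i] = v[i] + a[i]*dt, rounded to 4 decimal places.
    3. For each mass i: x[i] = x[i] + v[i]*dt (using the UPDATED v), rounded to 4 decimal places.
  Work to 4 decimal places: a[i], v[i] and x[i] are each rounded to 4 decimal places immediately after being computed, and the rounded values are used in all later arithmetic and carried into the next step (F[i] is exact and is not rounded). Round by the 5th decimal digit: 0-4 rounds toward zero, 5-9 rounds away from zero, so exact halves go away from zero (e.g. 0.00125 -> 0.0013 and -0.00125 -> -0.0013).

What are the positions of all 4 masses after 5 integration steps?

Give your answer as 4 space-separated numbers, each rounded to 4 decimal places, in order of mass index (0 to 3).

Step 0: x=[4.0000 7.0000 7.0000 14.0000] v=[0.0000 0.0000 0.0000 0.0000]
Step 1: x=[4.0000 6.9700 7.0700 13.9600] v=[0.0000 -0.3000 0.7000 -0.4000]
Step 2: x=[3.9997 6.9113 7.2079 13.8811] v=[-0.0030 -0.5870 1.3790 -0.7890]
Step 3: x=[3.9985 6.8265 7.4096 13.7655] v=[-0.0118 -0.8485 2.0167 -1.1563]
Step 4: x=[3.9956 6.7192 7.6690 13.6163] v=[-0.0290 -1.0730 2.5940 -1.4919]
Step 5: x=[3.9899 6.5942 7.9784 13.4376] v=[-0.0566 -1.2504 3.0938 -1.7866]

Answer: 3.9899 6.5942 7.9784 13.4376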